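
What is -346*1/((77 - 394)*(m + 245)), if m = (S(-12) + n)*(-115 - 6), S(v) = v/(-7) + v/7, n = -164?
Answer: 346/6368213 ≈ 5.4332e-5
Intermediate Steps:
S(v) = 0 (S(v) = v*(-⅐) + v*(⅐) = -v/7 + v/7 = 0)
m = 19844 (m = (0 - 164)*(-115 - 6) = -164*(-121) = 19844)
-346*1/((77 - 394)*(m + 245)) = -346*1/((77 - 394)*(19844 + 245)) = -346/((-317*20089)) = -346/(-6368213) = -346*(-1/6368213) = 346/6368213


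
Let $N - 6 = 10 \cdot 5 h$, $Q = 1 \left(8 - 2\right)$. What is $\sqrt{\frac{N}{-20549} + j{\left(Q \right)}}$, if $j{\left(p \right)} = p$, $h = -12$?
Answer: $\frac{4 \sqrt{159110907}}{20549} \approx 2.4554$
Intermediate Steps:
$Q = 6$ ($Q = 1 \cdot 6 = 6$)
$N = -594$ ($N = 6 + 10 \cdot 5 \left(-12\right) = 6 + 50 \left(-12\right) = 6 - 600 = -594$)
$\sqrt{\frac{N}{-20549} + j{\left(Q \right)}} = \sqrt{- \frac{594}{-20549} + 6} = \sqrt{\left(-594\right) \left(- \frac{1}{20549}\right) + 6} = \sqrt{\frac{594}{20549} + 6} = \sqrt{\frac{123888}{20549}} = \frac{4 \sqrt{159110907}}{20549}$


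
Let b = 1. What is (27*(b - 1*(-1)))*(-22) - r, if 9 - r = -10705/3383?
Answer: -4060156/3383 ≈ -1200.2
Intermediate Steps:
r = 41152/3383 (r = 9 - (-10705)/3383 = 9 - 1*(-10705/3383) = 9 + 10705/3383 = 41152/3383 ≈ 12.164)
(27*(b - 1*(-1)))*(-22) - r = (27*(1 - 1*(-1)))*(-22) - 1*41152/3383 = (27*(1 + 1))*(-22) - 41152/3383 = (27*2)*(-22) - 41152/3383 = 54*(-22) - 41152/3383 = -1188 - 41152/3383 = -4060156/3383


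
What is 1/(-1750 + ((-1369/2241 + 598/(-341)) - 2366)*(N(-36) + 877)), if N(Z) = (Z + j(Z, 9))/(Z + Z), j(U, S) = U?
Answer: -764181/1590393688204 ≈ -4.8050e-7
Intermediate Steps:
N(Z) = 1 (N(Z) = (Z + Z)/(Z + Z) = (2*Z)/((2*Z)) = (2*Z)*(1/(2*Z)) = 1)
1/(-1750 + ((-1369/2241 + 598/(-341)) - 2366)*(N(-36) + 877)) = 1/(-1750 + ((-1369/2241 + 598/(-341)) - 2366)*(1 + 877)) = 1/(-1750 + ((-1369*1/2241 + 598*(-1/341)) - 2366)*878) = 1/(-1750 + ((-1369/2241 - 598/341) - 2366)*878) = 1/(-1750 + (-1806947/764181 - 2366)*878) = 1/(-1750 - 1809859193/764181*878) = 1/(-1750 - 1589056371454/764181) = 1/(-1590393688204/764181) = -764181/1590393688204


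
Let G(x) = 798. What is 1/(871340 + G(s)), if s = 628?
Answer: 1/872138 ≈ 1.1466e-6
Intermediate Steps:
1/(871340 + G(s)) = 1/(871340 + 798) = 1/872138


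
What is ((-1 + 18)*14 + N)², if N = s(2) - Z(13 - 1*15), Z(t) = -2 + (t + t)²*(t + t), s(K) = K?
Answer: 93636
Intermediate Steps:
Z(t) = -2 + 8*t³ (Z(t) = -2 + (2*t)²*(2*t) = -2 + (4*t²)*(2*t) = -2 + 8*t³)
N = 68 (N = 2 - (-2 + 8*(13 - 1*15)³) = 2 - (-2 + 8*(13 - 15)³) = 2 - (-2 + 8*(-2)³) = 2 - (-2 + 8*(-8)) = 2 - (-2 - 64) = 2 - 1*(-66) = 2 + 66 = 68)
((-1 + 18)*14 + N)² = ((-1 + 18)*14 + 68)² = (17*14 + 68)² = (238 + 68)² = 306² = 93636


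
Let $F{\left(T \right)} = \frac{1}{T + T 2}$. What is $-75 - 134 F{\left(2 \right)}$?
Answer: $- \frac{292}{3} \approx -97.333$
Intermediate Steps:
$F{\left(T \right)} = \frac{1}{3 T}$ ($F{\left(T \right)} = \frac{1}{T + 2 T} = \frac{1}{3 T}$)
$-75 - 134 F{\left(2 \right)} = -75 - 134 \frac{1}{3 \cdot 2} = -75 - 134 \cdot \frac{1}{3} \cdot \frac{1}{2} = -75 - \frac{67}{3} = - \frac{292}{3}$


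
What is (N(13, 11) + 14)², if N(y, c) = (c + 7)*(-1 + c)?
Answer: 37636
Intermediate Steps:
N(y, c) = (-1 + c)*(7 + c) (N(y, c) = (7 + c)*(-1 + c) = (-1 + c)*(7 + c))
(N(13, 11) + 14)² = ((-7 + 11² + 6*11) + 14)² = ((-7 + 121 + 66) + 14)² = (180 + 14)² = 194² = 37636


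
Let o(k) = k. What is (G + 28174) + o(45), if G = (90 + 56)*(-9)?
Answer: 26905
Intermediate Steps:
G = -1314 (G = 146*(-9) = -1314)
(G + 28174) + o(45) = (-1314 + 28174) + 45 = 26860 + 45 = 26905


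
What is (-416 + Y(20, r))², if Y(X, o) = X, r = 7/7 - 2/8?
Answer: 156816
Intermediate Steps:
r = ¾ (r = 7*(⅐) - 2*⅛ = 1 - ¼ = ¾ ≈ 0.75000)
(-416 + Y(20, r))² = (-416 + 20)² = (-396)² = 156816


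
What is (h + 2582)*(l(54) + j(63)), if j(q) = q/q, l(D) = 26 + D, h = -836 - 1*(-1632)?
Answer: 273618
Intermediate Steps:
h = 796 (h = -836 + 1632 = 796)
j(q) = 1
(h + 2582)*(l(54) + j(63)) = (796 + 2582)*((26 + 54) + 1) = 3378*(80 + 1) = 3378*81 = 273618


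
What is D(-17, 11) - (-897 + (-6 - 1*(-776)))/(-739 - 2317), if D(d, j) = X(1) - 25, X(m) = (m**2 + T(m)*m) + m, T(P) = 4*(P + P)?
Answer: -45967/3056 ≈ -15.042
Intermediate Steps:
T(P) = 8*P (T(P) = 4*(2*P) = 8*P)
X(m) = m + 9*m**2 (X(m) = (m**2 + (8*m)*m) + m = (m**2 + 8*m**2) + m = 9*m**2 + m = m + 9*m**2)
D(d, j) = -15 (D(d, j) = 1*(1 + 9*1) - 25 = 1*(1 + 9) - 25 = 1*10 - 25 = 10 - 25 = -15)
D(-17, 11) - (-897 + (-6 - 1*(-776)))/(-739 - 2317) = -15 - (-897 + (-6 - 1*(-776)))/(-739 - 2317) = -15 - (-897 + (-6 + 776))/(-3056) = -15 - (-897 + 770)*(-1)/3056 = -15 - (-127)*(-1)/3056 = -15 - 1*127/3056 = -15 - 127/3056 = -45967/3056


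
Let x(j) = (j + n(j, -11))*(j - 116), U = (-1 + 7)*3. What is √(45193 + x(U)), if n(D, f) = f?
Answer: √44507 ≈ 210.97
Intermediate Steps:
U = 18 (U = 6*3 = 18)
x(j) = (-116 + j)*(-11 + j) (x(j) = (j - 11)*(j - 116) = (-11 + j)*(-116 + j) = (-116 + j)*(-11 + j))
√(45193 + x(U)) = √(45193 + (1276 + 18² - 127*18)) = √(45193 + (1276 + 324 - 2286)) = √(45193 - 686) = √44507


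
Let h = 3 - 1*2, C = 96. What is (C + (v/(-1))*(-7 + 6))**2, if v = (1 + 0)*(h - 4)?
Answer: 8649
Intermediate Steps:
h = 1 (h = 3 - 2 = 1)
v = -3 (v = (1 + 0)*(1 - 4) = 1*(-3) = -3)
(C + (v/(-1))*(-7 + 6))**2 = (96 + (-3/(-1))*(-7 + 6))**2 = (96 - 3*(-1)*(-1))**2 = (96 + 3*(-1))**2 = (96 - 3)**2 = 93**2 = 8649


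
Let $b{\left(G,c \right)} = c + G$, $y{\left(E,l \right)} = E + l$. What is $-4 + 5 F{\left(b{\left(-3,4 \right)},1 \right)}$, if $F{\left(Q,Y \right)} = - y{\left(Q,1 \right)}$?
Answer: $-14$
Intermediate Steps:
$b{\left(G,c \right)} = G + c$
$F{\left(Q,Y \right)} = -1 - Q$ ($F{\left(Q,Y \right)} = - (Q + 1) = - (1 + Q) = -1 - Q$)
$-4 + 5 F{\left(b{\left(-3,4 \right)},1 \right)} = -4 + 5 \left(-1 - \left(-3 + 4\right)\right) = -4 + 5 \left(-1 - 1\right) = -4 + 5 \left(-2\right) = -4 - 10 = -14$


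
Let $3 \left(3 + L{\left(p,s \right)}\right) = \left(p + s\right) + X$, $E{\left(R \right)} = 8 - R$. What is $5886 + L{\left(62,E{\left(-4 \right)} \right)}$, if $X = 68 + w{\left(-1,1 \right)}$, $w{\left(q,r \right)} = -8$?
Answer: $\frac{17783}{3} \approx 5927.7$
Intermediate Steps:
$X = 60$ ($X = 68 - 8 = 60$)
$L{\left(p,s \right)} = 17 + \frac{p}{3} + \frac{s}{3}$ ($L{\left(p,s \right)} = -3 + \frac{\left(p + s\right) + 60}{3} = -3 + \frac{60 + p + s}{3} = -3 + \left(20 + \frac{p}{3} + \frac{s}{3}\right) = 17 + \frac{p}{3} + \frac{s}{3}$)
$5886 + L{\left(62,E{\left(-4 \right)} \right)} = 5886 + \left(17 + \frac{1}{3} \cdot 62 + \frac{8 - -4}{3}\right) = 5886 + \left(17 + \frac{62}{3} + \frac{8 + 4}{3}\right) = 5886 + \left(17 + \frac{62}{3} + \frac{1}{3} \cdot 12\right) = 5886 + \left(17 + \frac{62}{3} + 4\right) = 5886 + \frac{125}{3} = \frac{17783}{3}$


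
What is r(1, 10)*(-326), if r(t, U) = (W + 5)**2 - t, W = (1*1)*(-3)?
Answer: -978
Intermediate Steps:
W = -3 (W = 1*(-3) = -3)
r(t, U) = 4 - t (r(t, U) = (-3 + 5)**2 - t = 2**2 - t = 4 - t)
r(1, 10)*(-326) = (4 - 1*1)*(-326) = (4 - 1)*(-326) = 3*(-326) = -978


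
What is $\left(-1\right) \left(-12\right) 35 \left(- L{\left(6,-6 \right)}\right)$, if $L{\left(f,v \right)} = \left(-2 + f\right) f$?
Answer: $-10080$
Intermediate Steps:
$L{\left(f,v \right)} = f \left(-2 + f\right)$
$\left(-1\right) \left(-12\right) 35 \left(- L{\left(6,-6 \right)}\right) = \left(-1\right) \left(-12\right) 35 \left(- 6 \left(-2 + 6\right)\right) = 12 \cdot 35 \left(- 6 \cdot 4\right) = 420 \left(\left(-1\right) 24\right) = 420 \left(-24\right) = -10080$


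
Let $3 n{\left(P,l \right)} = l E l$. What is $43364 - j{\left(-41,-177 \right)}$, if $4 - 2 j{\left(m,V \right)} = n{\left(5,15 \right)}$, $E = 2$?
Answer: $43437$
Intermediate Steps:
$n{\left(P,l \right)} = \frac{2 l^{2}}{3}$ ($n{\left(P,l \right)} = \frac{l 2 l}{3} = \frac{2 l l}{3} = \frac{2 l^{2}}{3}$)
$j{\left(m,V \right)} = -73$ ($j{\left(m,V \right)} = 2 - \frac{\frac{2}{3} \cdot 15^{2}}{2} = 2 - \frac{\frac{2}{3} \cdot 225}{2} = 2 - 75 = -73$)
$43364 - j{\left(-41,-177 \right)} = 43364 - -73 = 43364 + 73 = 43437$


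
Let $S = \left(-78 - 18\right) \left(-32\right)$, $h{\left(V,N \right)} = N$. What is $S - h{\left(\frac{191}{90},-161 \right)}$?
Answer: $3233$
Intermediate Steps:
$S = 3072$ ($S = \left(-96\right) \left(-32\right) = 3072$)
$S - h{\left(\frac{191}{90},-161 \right)} = 3072 - -161 = 3072 + 161 = 3233$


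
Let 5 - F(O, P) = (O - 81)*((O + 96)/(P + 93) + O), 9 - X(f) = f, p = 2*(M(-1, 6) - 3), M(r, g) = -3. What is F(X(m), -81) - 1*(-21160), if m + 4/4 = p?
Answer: 138259/6 ≈ 23043.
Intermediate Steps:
p = -12 (p = 2*(-3 - 3) = 2*(-6) = -12)
m = -13 (m = -1 - 12 = -13)
X(f) = 9 - f
F(O, P) = 5 - (-81 + O)*(O + (96 + O)/(93 + P)) (F(O, P) = 5 - (O - 81)*((O + 96)/(P + 93) + O) = 5 - (-81 + O)*((96 + O)/(93 + P) + O) = 5 - (-81 + O)*(O + (96 + O)/(93 + P)))
F(X(m), -81) - 1*(-21160) = (8241 - 94*(9 - 1*(-13))**2 + 5*(-81) + 7518*(9 - 1*(-13)) - 1*(-81)*(9 - 1*(-13))**2 + 81*(9 - 1*(-13))*(-81))/(93 - 81) - 1*(-21160) = (8241 - 94*(9 + 13)**2 - 405 + 7518*(9 + 13) - 1*(-81)*(9 + 13)**2 + 81*(9 + 13)*(-81))/12 + 21160 = (8241 - 94*22**2 - 405 + 7518*22 - 1*(-81)*22**2 + 81*22*(-81))/12 + 21160 = (8241 - 94*484 - 405 + 165396 - 1*(-81)*484 - 144342)/12 + 21160 = (8241 - 45496 - 405 + 165396 + 39204 - 144342)/12 + 21160 = (1/12)*22598 + 21160 = 11299/6 + 21160 = 138259/6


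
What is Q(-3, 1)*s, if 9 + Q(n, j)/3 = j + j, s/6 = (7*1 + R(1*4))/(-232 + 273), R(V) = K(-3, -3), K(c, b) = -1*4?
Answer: -378/41 ≈ -9.2195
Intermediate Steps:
K(c, b) = -4
R(V) = -4
s = 18/41 (s = 6*((7*1 - 4)/(-232 + 273)) = 6*((7 - 4)/41) = 6*(3*(1/41)) = 6*(3/41) = 18/41 ≈ 0.43902)
Q(n, j) = -27 + 6*j (Q(n, j) = -27 + 3*(j + j) = -27 + 3*(2*j) = -27 + 6*j)
Q(-3, 1)*s = (-27 + 6*1)*(18/41) = (-27 + 6)*(18/41) = -21*18/41 = -378/41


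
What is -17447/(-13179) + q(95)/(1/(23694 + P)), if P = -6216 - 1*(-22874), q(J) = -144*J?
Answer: -7275010411993/13179 ≈ -5.5201e+8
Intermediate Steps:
P = 16658 (P = -6216 + 22874 = 16658)
-17447/(-13179) + q(95)/(1/(23694 + P)) = -17447/(-13179) + (-144*95)/(1/(23694 + 16658)) = -17447*(-1/13179) - 13680/(1/40352) = 17447/13179 - 13680/1/40352 = 17447/13179 - 13680*40352 = 17447/13179 - 552015360 = -7275010411993/13179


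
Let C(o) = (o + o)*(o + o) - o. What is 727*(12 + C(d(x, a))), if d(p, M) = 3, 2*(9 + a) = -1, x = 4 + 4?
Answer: 32715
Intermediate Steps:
x = 8
a = -19/2 (a = -9 + (½)*(-1) = -9 - ½ = -19/2 ≈ -9.5000)
C(o) = -o + 4*o² (C(o) = (2*o)*(2*o) - o = 4*o² - o = -o + 4*o²)
727*(12 + C(d(x, a))) = 727*(12 + 3*(-1 + 4*3)) = 727*(12 + 3*(-1 + 12)) = 727*(12 + 3*11) = 727*(12 + 33) = 727*45 = 32715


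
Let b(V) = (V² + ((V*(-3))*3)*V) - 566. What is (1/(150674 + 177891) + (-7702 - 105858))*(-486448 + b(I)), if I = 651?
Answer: 144673754700993378/328565 ≈ 4.4032e+11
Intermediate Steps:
b(V) = -566 - 8*V² (b(V) = (V² + (-3*V*3)*V) - 566 = (V² + (-9*V)*V) - 566 = (V² - 9*V²) - 566 = -8*V² - 566 = -566 - 8*V²)
(1/(150674 + 177891) + (-7702 - 105858))*(-486448 + b(I)) = (1/(150674 + 177891) + (-7702 - 105858))*(-486448 + (-566 - 8*651²)) = (1/328565 - 113560)*(-486448 + (-566 - 8*423801)) = (1/328565 - 113560)*(-486448 + (-566 - 3390408)) = -37311841399*(-486448 - 3390974)/328565 = -37311841399/328565*(-3877422) = 144673754700993378/328565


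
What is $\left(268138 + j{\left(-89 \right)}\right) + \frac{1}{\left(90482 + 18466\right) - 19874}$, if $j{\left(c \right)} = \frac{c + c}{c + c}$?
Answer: $\frac{23884213287}{89074} \approx 2.6814 \cdot 10^{5}$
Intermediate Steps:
$j{\left(c \right)} = 1$ ($j{\left(c \right)} = \frac{2 c}{2 c} = 2 c \frac{1}{2 c} = 1$)
$\left(268138 + j{\left(-89 \right)}\right) + \frac{1}{\left(90482 + 18466\right) - 19874} = \left(268138 + 1\right) + \frac{1}{\left(90482 + 18466\right) - 19874} = 268139 + \frac{1}{108948 - 19874} = 268139 + \frac{1}{89074} = \frac{23884213287}{89074}$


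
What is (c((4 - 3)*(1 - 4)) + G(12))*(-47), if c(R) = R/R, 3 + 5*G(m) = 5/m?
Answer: -1363/60 ≈ -22.717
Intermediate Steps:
G(m) = -⅗ + 1/m (G(m) = -⅗ + (5/m)/5 = -⅗ + 1/m)
c(R) = 1
(c((4 - 3)*(1 - 4)) + G(12))*(-47) = (1 + (-⅗ + 1/12))*(-47) = (1 - 31/60)*(-47) = (29/60)*(-47) = -1363/60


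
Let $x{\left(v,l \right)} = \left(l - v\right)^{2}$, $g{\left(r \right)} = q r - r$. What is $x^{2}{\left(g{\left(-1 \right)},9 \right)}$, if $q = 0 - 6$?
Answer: $16$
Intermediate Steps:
$q = -6$ ($q = 0 - 6 = -6$)
$g{\left(r \right)} = - 7 r$ ($g{\left(r \right)} = - 6 r - r = - 7 r$)
$x^{2}{\left(g{\left(-1 \right)},9 \right)} = \left(\left(9 - \left(-7\right) \left(-1\right)\right)^{2}\right)^{2} = \left(\left(9 - 7\right)^{2}\right)^{2} = \left(2^{2}\right)^{2} = 4^{2} = 16$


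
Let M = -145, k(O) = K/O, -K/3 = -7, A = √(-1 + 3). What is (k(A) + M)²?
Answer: 42491/2 - 3045*√2 ≈ 16939.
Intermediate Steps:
A = √2 ≈ 1.4142
K = 21 (K = -3*(-7) = 21)
k(O) = 21/O
(k(A) + M)² = (21/(√2) - 145)² = (21*(√2/2) - 145)² = (21*√2/2 - 145)² = (-145 + 21*√2/2)²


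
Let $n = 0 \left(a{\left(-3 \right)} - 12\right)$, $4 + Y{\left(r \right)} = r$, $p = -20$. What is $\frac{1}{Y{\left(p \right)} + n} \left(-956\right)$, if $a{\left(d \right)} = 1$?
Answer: $\frac{239}{6} \approx 39.833$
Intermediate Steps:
$Y{\left(r \right)} = -4 + r$
$n = 0$ ($n = 0 \left(1 - 12\right) = 0 \left(-11\right) = 0$)
$\frac{1}{Y{\left(p \right)} + n} \left(-956\right) = \frac{1}{\left(-4 - 20\right) + 0} \left(-956\right) = \frac{1}{-24 + 0} \left(-956\right) = \frac{1}{-24} \left(-956\right) = \left(- \frac{1}{24}\right) \left(-956\right) = \frac{239}{6}$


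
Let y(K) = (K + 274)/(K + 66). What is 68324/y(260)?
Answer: 11136812/267 ≈ 41711.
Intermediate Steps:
y(K) = (274 + K)/(66 + K)
68324/y(260) = 68324/(((274 + 260)/(66 + 260))) = 68324/((534/326)) = 68324/(((1/326)*534)) = 68324/(267/163) = 68324*(163/267) = 11136812/267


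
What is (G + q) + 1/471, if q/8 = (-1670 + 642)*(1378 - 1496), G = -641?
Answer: 456771562/471 ≈ 9.6979e+5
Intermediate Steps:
q = 970432 (q = 8*((-1670 + 642)*(1378 - 1496)) = 8*(-1028*(-118)) = 8*121304 = 970432)
(G + q) + 1/471 = (-641 + 970432) + 1/471 = 969791 + 1/471 = 456771562/471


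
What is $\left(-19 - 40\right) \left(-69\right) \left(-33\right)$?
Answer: $-134343$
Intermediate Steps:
$\left(-19 - 40\right) \left(-69\right) \left(-33\right) = \left(-59\right) \left(-69\right) \left(-33\right) = 4071 \left(-33\right) = -134343$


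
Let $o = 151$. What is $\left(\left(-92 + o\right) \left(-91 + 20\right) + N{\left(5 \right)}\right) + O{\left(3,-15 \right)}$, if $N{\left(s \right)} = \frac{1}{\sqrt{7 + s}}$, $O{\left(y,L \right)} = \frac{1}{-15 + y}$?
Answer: $- \frac{50269}{12} + \frac{\sqrt{3}}{6} \approx -4188.8$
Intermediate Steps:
$N{\left(s \right)} = \frac{1}{\sqrt{7 + s}}$
$\left(\left(-92 + o\right) \left(-91 + 20\right) + N{\left(5 \right)}\right) + O{\left(3,-15 \right)} = \left(\left(-92 + 151\right) \left(-91 + 20\right) + \frac{1}{\sqrt{7 + 5}}\right) + \frac{1}{-15 + 3} = \left(59 \left(-71\right) + \frac{1}{\sqrt{12}}\right) + \frac{1}{-12} = \left(-4189 + \frac{\sqrt{3}}{6}\right) - \frac{1}{12} = - \frac{50269}{12} + \frac{\sqrt{3}}{6}$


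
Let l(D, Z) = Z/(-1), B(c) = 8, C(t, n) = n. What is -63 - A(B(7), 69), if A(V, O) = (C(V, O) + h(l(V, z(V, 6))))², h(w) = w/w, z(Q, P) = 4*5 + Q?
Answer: -4963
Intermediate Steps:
z(Q, P) = 20 + Q
l(D, Z) = -Z (l(D, Z) = Z*(-1) = -Z)
h(w) = 1
A(V, O) = (1 + O)² (A(V, O) = (O + 1)² = (1 + O)²)
-63 - A(B(7), 69) = -63 - (1 + 69)² = -63 - 1*70² = -63 - 1*4900 = -63 - 4900 = -4963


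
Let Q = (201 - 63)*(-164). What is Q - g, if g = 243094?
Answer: -265726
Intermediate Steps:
Q = -22632 (Q = 138*(-164) = -22632)
Q - g = -22632 - 1*243094 = -22632 - 243094 = -265726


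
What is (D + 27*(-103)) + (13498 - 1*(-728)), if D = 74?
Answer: 11519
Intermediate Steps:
(D + 27*(-103)) + (13498 - 1*(-728)) = (74 + 27*(-103)) + (13498 - 1*(-728)) = (74 - 2781) + (13498 + 728) = -2707 + 14226 = 11519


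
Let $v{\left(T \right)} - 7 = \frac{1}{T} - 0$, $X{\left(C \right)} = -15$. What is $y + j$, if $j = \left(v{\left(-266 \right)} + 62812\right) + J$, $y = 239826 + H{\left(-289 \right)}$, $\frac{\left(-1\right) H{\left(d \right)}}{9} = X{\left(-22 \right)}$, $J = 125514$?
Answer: $\frac{113926203}{266} \approx 4.2829 \cdot 10^{5}$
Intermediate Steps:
$H{\left(d \right)} = 135$ ($H{\left(d \right)} = \left(-9\right) \left(-15\right) = 135$)
$y = 239961$ ($y = 239826 + 135 = 239961$)
$v{\left(T \right)} = 7 + \frac{1}{T}$ ($v{\left(T \right)} = 7 + \left(\frac{1}{T} - 0\right) = 7 + \left(\frac{1}{T} + 0\right) = 7 + \frac{1}{T}$)
$j = \frac{50096577}{266}$ ($j = \left(\left(7 + \frac{1}{-266}\right) + 62812\right) + 125514 = \left(\left(7 - \frac{1}{266}\right) + 62812\right) + 125514 = \left(\frac{1861}{266} + 62812\right) + 125514 = \frac{16709853}{266} + 125514 = \frac{50096577}{266} \approx 1.8833 \cdot 10^{5}$)
$y + j = 239961 + \frac{50096577}{266} = \frac{113926203}{266}$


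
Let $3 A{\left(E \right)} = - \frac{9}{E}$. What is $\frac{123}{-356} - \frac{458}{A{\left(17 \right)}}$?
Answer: $\frac{2771447}{1068} \approx 2595.0$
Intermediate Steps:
$A{\left(E \right)} = - \frac{3}{E}$ ($A{\left(E \right)} = \frac{\left(-9\right) \frac{1}{E}}{3} = - \frac{3}{E}$)
$\frac{123}{-356} - \frac{458}{A{\left(17 \right)}} = \frac{123}{-356} - \frac{458}{\left(-3\right) \frac{1}{17}} = 123 \left(- \frac{1}{356}\right) - \frac{458}{\left(-3\right) \frac{1}{17}} = - \frac{123}{356} - \frac{458}{- \frac{3}{17}} = - \frac{123}{356} - - \frac{7786}{3} = - \frac{123}{356} + \frac{7786}{3} = \frac{2771447}{1068}$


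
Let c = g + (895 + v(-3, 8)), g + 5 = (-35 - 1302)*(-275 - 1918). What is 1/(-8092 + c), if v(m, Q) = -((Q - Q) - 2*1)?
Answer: 1/2924841 ≈ 3.4190e-7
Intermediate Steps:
v(m, Q) = 2 (v(m, Q) = -(0 - 2) = -1*(-2) = 2)
g = 2932036 (g = -5 + (-35 - 1302)*(-275 - 1918) = -5 - 1337*(-2193) = -5 + 2932041 = 2932036)
c = 2932933 (c = 2932036 + (895 + 2) = 2932036 + 897 = 2932933)
1/(-8092 + c) = 1/(-8092 + 2932933) = 1/2924841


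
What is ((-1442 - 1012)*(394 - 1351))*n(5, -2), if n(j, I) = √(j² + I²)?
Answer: 2348478*√29 ≈ 1.2647e+7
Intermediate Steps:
n(j, I) = √(I² + j²)
((-1442 - 1012)*(394 - 1351))*n(5, -2) = ((-1442 - 1012)*(394 - 1351))*√((-2)² + 5²) = (-2454*(-957))*√(4 + 25) = 2348478*√29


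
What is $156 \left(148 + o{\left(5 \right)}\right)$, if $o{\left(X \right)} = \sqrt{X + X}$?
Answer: $23088 + 156 \sqrt{10} \approx 23581.0$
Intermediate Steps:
$o{\left(X \right)} = \sqrt{2} \sqrt{X}$ ($o{\left(X \right)} = \sqrt{2 X} = \sqrt{2} \sqrt{X}$)
$156 \left(148 + o{\left(5 \right)}\right) = 156 \left(148 + \sqrt{2} \sqrt{5}\right) = 156 \left(148 + \sqrt{10}\right) = 23088 + 156 \sqrt{10}$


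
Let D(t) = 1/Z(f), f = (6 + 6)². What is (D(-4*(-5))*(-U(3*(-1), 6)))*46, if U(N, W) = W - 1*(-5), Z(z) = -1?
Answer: 506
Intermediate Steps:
f = 144 (f = 12² = 144)
U(N, W) = 5 + W (U(N, W) = W + 5 = 5 + W)
D(t) = -1 (D(t) = 1/(-1) = -1)
(D(-4*(-5))*(-U(3*(-1), 6)))*46 = -(-1)*(5 + 6)*46 = -(-1)*11*46 = -1*(-11)*46 = 11*46 = 506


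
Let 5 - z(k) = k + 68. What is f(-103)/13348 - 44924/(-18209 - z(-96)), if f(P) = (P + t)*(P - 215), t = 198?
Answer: 12138683/60873554 ≈ 0.19941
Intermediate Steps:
z(k) = -63 - k (z(k) = 5 - (k + 68) = 5 - (68 + k) = 5 + (-68 - k) = -63 - k)
f(P) = (-215 + P)*(198 + P) (f(P) = (P + 198)*(P - 215) = (198 + P)*(-215 + P) = (-215 + P)*(198 + P))
f(-103)/13348 - 44924/(-18209 - z(-96)) = (-42570 + (-103)**2 - 17*(-103))/13348 - 44924/(-18209 - (-63 - 1*(-96))) = (-42570 + 10609 + 1751)*(1/13348) - 44924/(-18209 - (-63 + 96)) = -30210*1/13348 - 44924/(-18209 - 1*33) = -15105/6674 - 44924/(-18209 - 33) = -15105/6674 - 44924/(-18242) = -15105/6674 - 44924*(-1/18242) = -15105/6674 + 22462/9121 = 12138683/60873554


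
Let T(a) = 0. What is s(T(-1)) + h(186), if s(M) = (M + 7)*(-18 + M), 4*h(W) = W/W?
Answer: -503/4 ≈ -125.75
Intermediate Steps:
h(W) = ¼ (h(W) = (W/W)/4 = (¼)*1 = ¼)
s(M) = (-18 + M)*(7 + M) (s(M) = (7 + M)*(-18 + M) = (-18 + M)*(7 + M))
s(T(-1)) + h(186) = (-126 + 0² - 11*0) + ¼ = (-126 + 0 + 0) + ¼ = -126 + ¼ = -503/4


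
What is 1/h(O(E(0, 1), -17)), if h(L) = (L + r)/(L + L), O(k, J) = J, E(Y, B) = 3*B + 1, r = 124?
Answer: -34/107 ≈ -0.31776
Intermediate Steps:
E(Y, B) = 1 + 3*B
h(L) = (124 + L)/(2*L) (h(L) = (L + 124)/(L + L) = (124 + L)/((2*L)) = (124 + L)*(1/(2*L)) = (124 + L)/(2*L))
1/h(O(E(0, 1), -17)) = 1/((½)*(124 - 17)/(-17)) = 1/((½)*(-1/17)*107) = 1/(-107/34) = -34/107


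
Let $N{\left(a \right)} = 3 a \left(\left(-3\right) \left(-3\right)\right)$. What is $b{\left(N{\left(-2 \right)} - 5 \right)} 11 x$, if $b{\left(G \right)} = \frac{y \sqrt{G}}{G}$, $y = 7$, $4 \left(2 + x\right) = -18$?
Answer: $\frac{1001 i \sqrt{59}}{118} \approx 65.16 i$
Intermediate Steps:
$N{\left(a \right)} = 27 a$ ($N{\left(a \right)} = 3 a 9 = 27 a$)
$x = - \frac{13}{2}$ ($x = -2 + \frac{1}{4} \left(-18\right) = -2 - \frac{9}{2} = - \frac{13}{2} \approx -6.5$)
$b{\left(G \right)} = \frac{7}{\sqrt{G}}$ ($b{\left(G \right)} = \frac{7 \sqrt{G}}{G} = \frac{7}{\sqrt{G}}$)
$b{\left(N{\left(-2 \right)} - 5 \right)} 11 x = \frac{7}{\sqrt{27 \left(-2\right) - 5}} \cdot 11 \left(- \frac{13}{2}\right) = \frac{7}{\sqrt{-54 - 5}} \cdot 11 \left(- \frac{13}{2}\right) = \frac{7}{i \sqrt{59}} \cdot 11 \left(- \frac{13}{2}\right) = 7 \left(- \frac{i \sqrt{59}}{59}\right) 11 \left(- \frac{13}{2}\right) = - \frac{7 i \sqrt{59}}{59} \cdot 11 \left(- \frac{13}{2}\right) = - \frac{77 i \sqrt{59}}{59} \left(- \frac{13}{2}\right) = \frac{1001 i \sqrt{59}}{118}$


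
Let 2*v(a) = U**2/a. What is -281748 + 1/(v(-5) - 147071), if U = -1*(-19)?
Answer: -414471312118/1471071 ≈ -2.8175e+5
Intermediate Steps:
U = 19
v(a) = 361/(2*a) (v(a) = (19**2/a)/2 = (361/a)/2 = 361/(2*a))
-281748 + 1/(v(-5) - 147071) = -281748 + 1/((361/2)/(-5) - 147071) = -281748 + 1/((361/2)*(-1/5) - 147071) = -281748 + 1/(-361/10 - 147071) = -281748 + 1/(-1471071/10) = -281748 - 10/1471071 = -414471312118/1471071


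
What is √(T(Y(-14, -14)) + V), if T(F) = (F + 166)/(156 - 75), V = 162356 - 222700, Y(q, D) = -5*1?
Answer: I*√4887703/9 ≈ 245.65*I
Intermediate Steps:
Y(q, D) = -5
V = -60344
T(F) = 166/81 + F/81 (T(F) = (166 + F)/81 = (166 + F)*(1/81) = 166/81 + F/81)
√(T(Y(-14, -14)) + V) = √((166/81 + (1/81)*(-5)) - 60344) = √((166/81 - 5/81) - 60344) = √(161/81 - 60344) = √(-4887703/81) = I*√4887703/9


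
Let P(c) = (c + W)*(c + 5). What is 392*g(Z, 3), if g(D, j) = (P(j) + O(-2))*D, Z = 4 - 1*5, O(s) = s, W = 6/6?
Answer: -11760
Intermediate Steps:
W = 1 (W = 6*(⅙) = 1)
Z = -1 (Z = 4 - 5 = -1)
P(c) = (1 + c)*(5 + c) (P(c) = (c + 1)*(c + 5) = (1 + c)*(5 + c))
g(D, j) = D*(3 + j² + 6*j) (g(D, j) = ((5 + j² + 6*j) - 2)*D = (3 + j² + 6*j)*D = D*(3 + j² + 6*j))
392*g(Z, 3) = 392*(-(3 + 3² + 6*3)) = 392*(-(3 + 9 + 18)) = 392*(-1*30) = 392*(-30) = -11760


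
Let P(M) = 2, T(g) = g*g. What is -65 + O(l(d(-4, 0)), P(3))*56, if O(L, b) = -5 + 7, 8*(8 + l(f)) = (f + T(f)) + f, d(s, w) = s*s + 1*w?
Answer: 47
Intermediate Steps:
d(s, w) = w + s**2 (d(s, w) = s**2 + w = w + s**2)
T(g) = g**2
l(f) = -8 + f/4 + f**2/8 (l(f) = -8 + ((f + f**2) + f)/8 = -8 + (f**2 + 2*f)/8 = -8 + (f/4 + f**2/8) = -8 + f/4 + f**2/8)
O(L, b) = 2
-65 + O(l(d(-4, 0)), P(3))*56 = -65 + 2*56 = -65 + 112 = 47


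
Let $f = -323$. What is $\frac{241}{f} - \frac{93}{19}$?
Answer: $- \frac{1822}{323} \approx -5.6409$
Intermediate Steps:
$\frac{241}{f} - \frac{93}{19} = \frac{241}{-323} - \frac{93}{19} = 241 \left(- \frac{1}{323}\right) - \frac{93}{19} = - \frac{241}{323} - \frac{93}{19} = - \frac{1822}{323}$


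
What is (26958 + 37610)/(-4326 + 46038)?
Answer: 8071/5214 ≈ 1.5479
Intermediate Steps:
(26958 + 37610)/(-4326 + 46038) = 64568/41712 = 64568*(1/41712) = 8071/5214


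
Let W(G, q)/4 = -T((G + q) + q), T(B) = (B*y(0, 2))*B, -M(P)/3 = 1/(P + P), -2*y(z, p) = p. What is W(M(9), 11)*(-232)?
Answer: -3981352/9 ≈ -4.4237e+5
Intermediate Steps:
y(z, p) = -p/2
M(P) = -3/(2*P) (M(P) = -3/(P + P) = -3*1/(2*P) = -3/(2*P))
T(B) = -B² (T(B) = (B*(-½*2))*B = (B*(-1))*B = (-B)*B = -B²)
W(G, q) = 4*(G + 2*q)² (W(G, q) = 4*(-(-1)*((G + q) + q)²) = 4*(-(-1)*(G + 2*q)²) = 4*(G + 2*q)²)
W(M(9), 11)*(-232) = (4*(-3/2/9 + 2*11)²)*(-232) = (4*(-3/2*⅑ + 22)²)*(-232) = (4*(-⅙ + 22)²)*(-232) = (4*(131/6)²)*(-232) = (4*(17161/36))*(-232) = (17161/9)*(-232) = -3981352/9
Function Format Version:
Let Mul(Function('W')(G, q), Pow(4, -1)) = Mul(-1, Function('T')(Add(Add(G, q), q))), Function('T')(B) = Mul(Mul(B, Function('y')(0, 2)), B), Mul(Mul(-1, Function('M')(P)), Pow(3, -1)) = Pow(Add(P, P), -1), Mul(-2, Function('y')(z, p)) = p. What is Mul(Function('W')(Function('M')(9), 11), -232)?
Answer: Rational(-3981352, 9) ≈ -4.4237e+5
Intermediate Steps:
Function('y')(z, p) = Mul(Rational(-1, 2), p)
Function('M')(P) = Mul(Rational(-3, 2), Pow(P, -1)) (Function('M')(P) = Mul(-3, Pow(Add(P, P), -1)) = Mul(-3, Pow(Mul(2, P), -1)) = Mul(-3, Mul(Rational(1, 2), Pow(P, -1))) = Mul(Rational(-3, 2), Pow(P, -1)))
Function('T')(B) = Mul(-1, Pow(B, 2)) (Function('T')(B) = Mul(Mul(B, Mul(Rational(-1, 2), 2)), B) = Mul(Mul(B, -1), B) = Mul(Mul(-1, B), B) = Mul(-1, Pow(B, 2)))
Function('W')(G, q) = Mul(4, Pow(Add(G, Mul(2, q)), 2)) (Function('W')(G, q) = Mul(4, Mul(-1, Mul(-1, Pow(Add(Add(G, q), q), 2)))) = Mul(4, Mul(-1, Mul(-1, Pow(Add(G, Mul(2, q)), 2)))) = Mul(4, Pow(Add(G, Mul(2, q)), 2)))
Mul(Function('W')(Function('M')(9), 11), -232) = Mul(Mul(4, Pow(Add(Mul(Rational(-3, 2), Pow(9, -1)), Mul(2, 11)), 2)), -232) = Mul(Mul(4, Pow(Add(Mul(Rational(-3, 2), Rational(1, 9)), 22), 2)), -232) = Mul(Mul(4, Pow(Add(Rational(-1, 6), 22), 2)), -232) = Mul(Mul(4, Pow(Rational(131, 6), 2)), -232) = Mul(Mul(4, Rational(17161, 36)), -232) = Mul(Rational(17161, 9), -232) = Rational(-3981352, 9)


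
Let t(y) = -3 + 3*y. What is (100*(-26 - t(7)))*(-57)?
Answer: 250800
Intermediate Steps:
(100*(-26 - t(7)))*(-57) = (100*(-26 - (-3 + 3*7)))*(-57) = (100*(-26 - (-3 + 21)))*(-57) = (100*(-26 - 1*18))*(-57) = (100*(-26 - 18))*(-57) = (100*(-44))*(-57) = -4400*(-57) = 250800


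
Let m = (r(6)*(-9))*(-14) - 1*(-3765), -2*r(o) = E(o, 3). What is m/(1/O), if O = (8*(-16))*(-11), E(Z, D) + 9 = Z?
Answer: 5567232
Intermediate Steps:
E(Z, D) = -9 + Z
r(o) = 9/2 - o/2 (r(o) = -(-9 + o)/2 = 9/2 - o/2)
O = 1408 (O = -128*(-11) = 1408)
m = 3954 (m = ((9/2 - 1/2*6)*(-9))*(-14) - 1*(-3765) = ((9/2 - 3)*(-9))*(-14) + 3765 = ((3/2)*(-9))*(-14) + 3765 = -27/2*(-14) + 3765 = 189 + 3765 = 3954)
m/(1/O) = 3954/(1/1408) = 3954*1408 = 5567232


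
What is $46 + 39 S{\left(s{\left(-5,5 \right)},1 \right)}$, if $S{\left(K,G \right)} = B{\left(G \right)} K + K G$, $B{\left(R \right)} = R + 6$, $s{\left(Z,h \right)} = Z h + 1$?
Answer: $-7442$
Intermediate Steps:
$s{\left(Z,h \right)} = 1 + Z h$
$B{\left(R \right)} = 6 + R$
$S{\left(K,G \right)} = G K + K \left(6 + G\right)$ ($S{\left(K,G \right)} = \left(6 + G\right) K + K G = K \left(6 + G\right) + G K = G K + K \left(6 + G\right)$)
$46 + 39 S{\left(s{\left(-5,5 \right)},1 \right)} = 46 + 39 \cdot 2 \left(1 - 25\right) \left(3 + 1\right) = 46 + 39 \cdot 2 \left(1 - 25\right) 4 = 46 + 39 \cdot 2 \left(-24\right) 4 = 46 + 39 \left(-192\right) = 46 - 7488 = -7442$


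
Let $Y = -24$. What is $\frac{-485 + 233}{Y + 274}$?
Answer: $- \frac{126}{125} \approx -1.008$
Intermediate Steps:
$\frac{-485 + 233}{Y + 274} = \frac{-485 + 233}{-24 + 274} = - \frac{252}{250} = \left(-252\right) \frac{1}{250} = - \frac{126}{125}$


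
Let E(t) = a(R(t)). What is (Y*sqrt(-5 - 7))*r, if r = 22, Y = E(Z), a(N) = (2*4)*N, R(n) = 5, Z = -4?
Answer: 1760*I*sqrt(3) ≈ 3048.4*I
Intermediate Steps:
a(N) = 8*N
E(t) = 40 (E(t) = 8*5 = 40)
Y = 40
(Y*sqrt(-5 - 7))*r = (40*sqrt(-5 - 7))*22 = (40*sqrt(-12))*22 = (40*(2*I*sqrt(3)))*22 = (80*I*sqrt(3))*22 = 1760*I*sqrt(3)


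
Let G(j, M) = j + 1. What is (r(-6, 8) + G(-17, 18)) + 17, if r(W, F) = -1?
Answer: 0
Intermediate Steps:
G(j, M) = 1 + j
(r(-6, 8) + G(-17, 18)) + 17 = (-1 + (1 - 17)) + 17 = (-1 - 16) + 17 = -17 + 17 = 0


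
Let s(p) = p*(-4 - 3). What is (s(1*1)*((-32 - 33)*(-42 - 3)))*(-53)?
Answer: 1085175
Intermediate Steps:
s(p) = -7*p (s(p) = p*(-7) = -7*p)
(s(1*1)*((-32 - 33)*(-42 - 3)))*(-53) = ((-7)*((-32 - 33)*(-42 - 3)))*(-53) = ((-7*1)*(-65*(-45)))*(-53) = -7*2925*(-53) = -20475*(-53) = 1085175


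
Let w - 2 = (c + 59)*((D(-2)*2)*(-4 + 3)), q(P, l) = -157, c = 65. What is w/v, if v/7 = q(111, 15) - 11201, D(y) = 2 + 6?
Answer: 991/39753 ≈ 0.024929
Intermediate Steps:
D(y) = 8
w = -1982 (w = 2 + (65 + 59)*((8*2)*(-4 + 3)) = 2 + 124*(16*(-1)) = 2 + 124*(-16) = 2 - 1984 = -1982)
v = -79506 (v = 7*(-157 - 11201) = 7*(-11358) = -79506)
w/v = -1982/(-79506) = -1982*(-1/79506) = 991/39753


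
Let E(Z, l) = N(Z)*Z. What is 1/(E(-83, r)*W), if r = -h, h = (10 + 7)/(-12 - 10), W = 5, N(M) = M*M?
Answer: -1/2858935 ≈ -3.4978e-7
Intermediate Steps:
N(M) = M**2
h = -17/22 (h = 17/(-22) = 17*(-1/22) = -17/22 ≈ -0.77273)
r = 17/22 (r = -1*(-17/22) = 17/22 ≈ 0.77273)
E(Z, l) = Z**3 (E(Z, l) = Z**2*Z = Z**3)
1/(E(-83, r)*W) = 1/((-83)**3*5) = 1/(-571787*5) = 1/(-2858935) = -1/2858935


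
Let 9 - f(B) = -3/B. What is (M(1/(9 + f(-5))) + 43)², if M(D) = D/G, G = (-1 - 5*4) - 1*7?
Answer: 10971096049/5934096 ≈ 1848.8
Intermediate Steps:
f(B) = 9 + 3/B (f(B) = 9 - (-3)/B = 9 + 3/B)
G = -28 (G = (-1 - 20) - 7 = -21 - 7 = -28)
M(D) = -D/28 (M(D) = D/(-28) = D*(-1/28) = -D/28)
(M(1/(9 + f(-5))) + 43)² = (-1/(28*(9 + (9 + 3/(-5)))) + 43)² = (-1/(28*(9 + (9 + 3*(-⅕)))) + 43)² = (-1/(28*(9 + (9 - ⅗))) + 43)² = (-1/(28*(9 + 42/5)) + 43)² = (-1/(28*87/5) + 43)² = (-1/28*5/87 + 43)² = (-5/2436 + 43)² = (104743/2436)² = 10971096049/5934096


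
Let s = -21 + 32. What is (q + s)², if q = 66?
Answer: 5929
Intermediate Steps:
s = 11
(q + s)² = (66 + 11)² = 77² = 5929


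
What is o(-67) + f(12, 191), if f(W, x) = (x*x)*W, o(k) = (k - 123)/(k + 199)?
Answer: 28892857/66 ≈ 4.3777e+5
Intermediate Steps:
o(k) = (-123 + k)/(199 + k)
f(W, x) = W*x² (f(W, x) = x²*W = W*x²)
o(-67) + f(12, 191) = (-123 - 67)/(199 - 67) + 12*191² = -190/132 + 12*36481 = (1/132)*(-190) + 437772 = -95/66 + 437772 = 28892857/66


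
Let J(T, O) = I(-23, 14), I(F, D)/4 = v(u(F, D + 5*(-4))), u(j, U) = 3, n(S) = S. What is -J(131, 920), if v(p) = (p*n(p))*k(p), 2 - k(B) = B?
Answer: 36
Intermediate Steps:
k(B) = 2 - B
v(p) = p**2*(2 - p) (v(p) = (p*p)*(2 - p) = p**2*(2 - p))
I(F, D) = -36 (I(F, D) = 4*(3**2*(2 - 1*3)) = 4*(9*(2 - 3)) = 4*(9*(-1)) = 4*(-9) = -36)
J(T, O) = -36
-J(131, 920) = -1*(-36) = 36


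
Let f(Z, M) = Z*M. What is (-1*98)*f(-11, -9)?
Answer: -9702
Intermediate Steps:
f(Z, M) = M*Z
(-1*98)*f(-11, -9) = (-1*98)*(-9*(-11)) = -98*99 = -9702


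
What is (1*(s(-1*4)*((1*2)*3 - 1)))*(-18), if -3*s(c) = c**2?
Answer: 480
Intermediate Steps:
s(c) = -c**2/3
(1*(s(-1*4)*((1*2)*3 - 1)))*(-18) = (1*((-(-1*4)**2/3)*((1*2)*3 - 1)))*(-18) = (1*((-1/3*(-4)**2)*(2*3 - 1)))*(-18) = (1*((-1/3*16)*(6 - 1)))*(-18) = (1*(-16/3*5))*(-18) = (1*(-80/3))*(-18) = -80/3*(-18) = 480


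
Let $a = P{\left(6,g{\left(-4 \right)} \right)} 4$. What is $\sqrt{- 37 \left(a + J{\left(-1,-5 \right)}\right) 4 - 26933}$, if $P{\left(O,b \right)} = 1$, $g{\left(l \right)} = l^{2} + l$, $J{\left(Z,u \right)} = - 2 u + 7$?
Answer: $i \sqrt{30041} \approx 173.32 i$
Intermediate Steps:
$J{\left(Z,u \right)} = 7 - 2 u$
$g{\left(l \right)} = l + l^{2}$
$a = 4$ ($a = 1 \cdot 4 = 4$)
$\sqrt{- 37 \left(a + J{\left(-1,-5 \right)}\right) 4 - 26933} = \sqrt{- 37 \left(4 + \left(7 - -10\right)\right) 4 - 26933} = \sqrt{- 37 \left(4 + \left(7 + 10\right)\right) 4 - 26933} = \sqrt{- 37 \left(4 + 17\right) 4 - 26933} = \sqrt{\left(-37\right) 21 \cdot 4 - 26933} = \sqrt{\left(-777\right) 4 - 26933} = \sqrt{-3108 - 26933} = \sqrt{-30041} = i \sqrt{30041}$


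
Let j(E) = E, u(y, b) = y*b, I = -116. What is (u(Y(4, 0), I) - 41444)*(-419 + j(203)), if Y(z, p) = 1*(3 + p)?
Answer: 9027072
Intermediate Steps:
Y(z, p) = 3 + p
u(y, b) = b*y
(u(Y(4, 0), I) - 41444)*(-419 + j(203)) = (-116*(3 + 0) - 41444)*(-419 + 203) = (-116*3 - 41444)*(-216) = (-348 - 41444)*(-216) = -41792*(-216) = 9027072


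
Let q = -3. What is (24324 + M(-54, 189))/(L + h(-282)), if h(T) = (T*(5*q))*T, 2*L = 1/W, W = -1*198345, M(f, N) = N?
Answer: -9724061970/473195633401 ≈ -0.020550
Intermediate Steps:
W = -198345
L = -1/396690 (L = (½)/(-198345) = (½)*(-1/198345) = -1/396690 ≈ -2.5209e-6)
h(T) = -15*T² (h(T) = (T*(5*(-3)))*T = (T*(-15))*T = (-15*T)*T = -15*T²)
(24324 + M(-54, 189))/(L + h(-282)) = (24324 + 189)/(-1/396690 - 15*(-282)²) = 24513/(-1/396690 - 15*79524) = 24513/(-1/396690 - 1192860) = 24513/(-473195633401/396690) = 24513*(-396690/473195633401) = -9724061970/473195633401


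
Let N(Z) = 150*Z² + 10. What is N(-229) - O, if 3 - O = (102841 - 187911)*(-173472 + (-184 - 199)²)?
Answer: 2286295967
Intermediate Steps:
N(Z) = 10 + 150*Z²
O = -2278429807 (O = 3 - (102841 - 187911)*(-173472 + (-184 - 199)²) = 3 - (-85070)*(-173472 + (-383)²) = 3 - (-85070)*(-173472 + 146689) = 3 - (-85070)*(-26783) = 3 - 1*2278429810 = 3 - 2278429810 = -2278429807)
N(-229) - O = (10 + 150*(-229)²) - 1*(-2278429807) = (10 + 150*52441) + 2278429807 = (10 + 7866150) + 2278429807 = 7866160 + 2278429807 = 2286295967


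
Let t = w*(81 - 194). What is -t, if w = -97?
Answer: -10961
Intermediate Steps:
t = 10961 (t = -97*(81 - 194) = -97*(-113) = 10961)
-t = -1*10961 = -10961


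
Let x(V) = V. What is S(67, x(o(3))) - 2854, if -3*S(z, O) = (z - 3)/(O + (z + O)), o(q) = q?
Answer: -625090/219 ≈ -2854.3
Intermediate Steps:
S(z, O) = -(-3 + z)/(3*(z + 2*O)) (S(z, O) = -(z - 3)/(3*(O + (z + O))) = -(-3 + z)/(3*(O + (O + z))) = -(-3 + z)/(3*(z + 2*O)))
S(67, x(o(3))) - 2854 = (3 - 1*67)/(3*(67 + 2*3)) - 2854 = (3 - 67)/(3*(67 + 6)) - 2854 = (⅓)*(-64)/73 - 2854 = (⅓)*(1/73)*(-64) - 2854 = -64/219 - 2854 = -625090/219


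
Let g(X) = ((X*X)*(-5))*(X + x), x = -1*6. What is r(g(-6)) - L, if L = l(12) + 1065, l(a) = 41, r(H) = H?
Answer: 1054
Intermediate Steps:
x = -6
g(X) = -5*X**2*(-6 + X) (g(X) = ((X*X)*(-5))*(X - 6) = (X**2*(-5))*(-6 + X) = (-5*X**2)*(-6 + X) = -5*X**2*(-6 + X))
L = 1106 (L = 41 + 1065 = 1106)
r(g(-6)) - L = 5*(-6)**2*(6 - 1*(-6)) - 1*1106 = 5*36*(6 + 6) - 1106 = 5*36*12 - 1106 = 2160 - 1106 = 1054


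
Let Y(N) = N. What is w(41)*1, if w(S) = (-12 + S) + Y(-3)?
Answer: 26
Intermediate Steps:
w(S) = -15 + S (w(S) = (-12 + S) - 3 = -15 + S)
w(41)*1 = (-15 + 41)*1 = 26*1 = 26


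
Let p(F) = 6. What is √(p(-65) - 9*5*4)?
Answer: I*√174 ≈ 13.191*I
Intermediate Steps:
√(p(-65) - 9*5*4) = √(6 - 9*5*4) = √(6 - 45*4) = √(6 - 180) = √(-174) = I*√174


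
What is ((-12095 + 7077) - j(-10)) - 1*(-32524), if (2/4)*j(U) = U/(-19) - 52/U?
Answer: 2611982/95 ≈ 27495.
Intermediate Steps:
j(U) = -104/U - 2*U/19 (j(U) = 2*(U/(-19) - 52/U) = 2*(U*(-1/19) - 52/U) = 2*(-U/19 - 52/U) = 2*(-52/U - U/19) = -104/U - 2*U/19)
((-12095 + 7077) - j(-10)) - 1*(-32524) = ((-12095 + 7077) - (-104/(-10) - 2/19*(-10))) - 1*(-32524) = (-5018 - (-104*(-⅒) + 20/19)) + 32524 = (-5018 - (52/5 + 20/19)) + 32524 = (-5018 - 1*1088/95) + 32524 = (-5018 - 1088/95) + 32524 = -477798/95 + 32524 = 2611982/95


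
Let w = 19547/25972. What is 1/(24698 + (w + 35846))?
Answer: 25972/1572468315 ≈ 1.6517e-5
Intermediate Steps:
w = 19547/25972 (w = 19547*(1/25972) = 19547/25972 ≈ 0.75262)
1/(24698 + (w + 35846)) = 1/(24698 + (19547/25972 + 35846)) = 1/(24698 + 931011859/25972) = 1/(1572468315/25972) = 25972/1572468315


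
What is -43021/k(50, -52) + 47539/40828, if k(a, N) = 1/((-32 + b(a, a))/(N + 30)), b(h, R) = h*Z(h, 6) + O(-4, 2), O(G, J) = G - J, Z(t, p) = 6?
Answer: 20917905887/40828 ≈ 5.1234e+5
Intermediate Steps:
b(h, R) = -6 + 6*h (b(h, R) = h*6 + (-4 - 1*2) = 6*h + (-4 - 2) = 6*h - 6 = -6 + 6*h)
k(a, N) = (30 + N)/(-38 + 6*a) (k(a, N) = 1/((-32 + (-6 + 6*a))/(N + 30)) = 1/((-38 + 6*a)/(30 + N)) = (30 + N)/(-38 + 6*a))
-43021/k(50, -52) + 47539/40828 = -43021*2*(-19 + 3*50)/(30 - 52) + 47539/40828 = -43021/((1/2)*(-22)/(-19 + 150)) + 47539*(1/40828) = -43021/((1/2)*(-22)/131) + 47539/40828 = -43021/((1/2)*(1/131)*(-22)) + 47539/40828 = -43021/(-11/131) + 47539/40828 = -43021*(-131/11) + 47539/40828 = 512341 + 47539/40828 = 20917905887/40828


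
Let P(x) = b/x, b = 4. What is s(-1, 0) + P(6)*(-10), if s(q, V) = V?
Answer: -20/3 ≈ -6.6667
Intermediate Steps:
P(x) = 4/x
s(-1, 0) + P(6)*(-10) = 0 + (4/6)*(-10) = 0 + (4*(⅙))*(-10) = 0 + (⅔)*(-10) = 0 - 20/3 = -20/3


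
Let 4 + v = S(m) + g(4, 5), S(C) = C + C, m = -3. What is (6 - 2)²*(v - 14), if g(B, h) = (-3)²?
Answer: -240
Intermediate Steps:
g(B, h) = 9
S(C) = 2*C
v = -1 (v = -4 + (2*(-3) + 9) = -4 + (-6 + 9) = -4 + 3 = -1)
(6 - 2)²*(v - 14) = (6 - 2)²*(-1 - 14) = 4²*(-15) = 16*(-15) = -240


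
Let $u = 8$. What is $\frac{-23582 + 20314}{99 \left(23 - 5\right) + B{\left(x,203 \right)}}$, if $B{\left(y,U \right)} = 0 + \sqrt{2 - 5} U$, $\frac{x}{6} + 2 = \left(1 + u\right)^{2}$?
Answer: $- \frac{1941192}{1099717} + \frac{663404 i \sqrt{3}}{3299151} \approx -1.7652 + 0.34829 i$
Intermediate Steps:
$x = 474$ ($x = -12 + 6 \left(1 + 8\right)^{2} = -12 + 6 \cdot 9^{2} = -12 + 6 \cdot 81 = -12 + 486 = 474$)
$B{\left(y,U \right)} = i U \sqrt{3}$ ($B{\left(y,U \right)} = 0 + \sqrt{-3} U = 0 + i \sqrt{3} U = 0 + i U \sqrt{3} = i U \sqrt{3}$)
$\frac{-23582 + 20314}{99 \left(23 - 5\right) + B{\left(x,203 \right)}} = \frac{-23582 + 20314}{99 \left(23 - 5\right) + i 203 \sqrt{3}} = - \frac{3268}{99 \cdot 18 + 203 i \sqrt{3}} = - \frac{3268}{1782 + 203 i \sqrt{3}}$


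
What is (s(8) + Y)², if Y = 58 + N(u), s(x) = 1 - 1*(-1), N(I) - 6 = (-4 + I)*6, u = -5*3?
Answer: 2304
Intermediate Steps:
u = -15
N(I) = -18 + 6*I (N(I) = 6 + (-4 + I)*6 = 6 + (-24 + 6*I) = -18 + 6*I)
s(x) = 2 (s(x) = 1 + 1 = 2)
Y = -50 (Y = 58 + (-18 + 6*(-15)) = 58 + (-18 - 90) = 58 - 108 = -50)
(s(8) + Y)² = (2 - 50)² = (-48)² = 2304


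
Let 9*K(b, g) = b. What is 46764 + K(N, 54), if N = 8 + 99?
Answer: 420983/9 ≈ 46776.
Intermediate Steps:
N = 107
K(b, g) = b/9
46764 + K(N, 54) = 46764 + (1/9)*107 = 46764 + 107/9 = 420983/9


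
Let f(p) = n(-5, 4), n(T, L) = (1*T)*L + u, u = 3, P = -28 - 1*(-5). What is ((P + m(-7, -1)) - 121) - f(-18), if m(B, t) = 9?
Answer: -118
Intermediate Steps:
P = -23 (P = -28 + 5 = -23)
n(T, L) = 3 + L*T (n(T, L) = (1*T)*L + 3 = T*L + 3 = L*T + 3 = 3 + L*T)
f(p) = -17 (f(p) = 3 + 4*(-5) = 3 - 20 = -17)
((P + m(-7, -1)) - 121) - f(-18) = ((-23 + 9) - 121) - 1*(-17) = (-14 - 121) + 17 = -135 + 17 = -118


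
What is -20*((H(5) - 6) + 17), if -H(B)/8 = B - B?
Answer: -220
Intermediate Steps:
H(B) = 0 (H(B) = -8*(B - B) = -8*0 = 0)
-20*((H(5) - 6) + 17) = -20*((0 - 6) + 17) = -20*(-6 + 17) = -20*11 = -220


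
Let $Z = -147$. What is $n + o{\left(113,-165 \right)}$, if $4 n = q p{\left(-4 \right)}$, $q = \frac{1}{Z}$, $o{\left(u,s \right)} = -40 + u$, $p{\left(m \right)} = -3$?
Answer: $\frac{14309}{196} \approx 73.005$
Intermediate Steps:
$q = - \frac{1}{147}$ ($q = \frac{1}{-147} = - \frac{1}{147} \approx -0.0068027$)
$n = \frac{1}{196}$ ($n = \frac{\left(- \frac{1}{147}\right) \left(-3\right)}{4} = \frac{1}{4} \cdot \frac{1}{49} = \frac{1}{196} \approx 0.005102$)
$n + o{\left(113,-165 \right)} = \frac{1}{196} + \left(-40 + 113\right) = \frac{1}{196} + 73 = \frac{14309}{196}$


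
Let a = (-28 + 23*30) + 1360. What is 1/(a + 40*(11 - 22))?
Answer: 1/1582 ≈ 0.00063211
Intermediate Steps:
a = 2022 (a = (-28 + 690) + 1360 = 662 + 1360 = 2022)
1/(a + 40*(11 - 22)) = 1/(2022 + 40*(11 - 22)) = 1/(2022 + 40*(-11)) = 1/(2022 - 440) = 1/1582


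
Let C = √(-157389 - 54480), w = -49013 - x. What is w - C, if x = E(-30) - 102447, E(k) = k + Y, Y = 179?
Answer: 53285 - 3*I*√23541 ≈ 53285.0 - 460.29*I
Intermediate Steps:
E(k) = 179 + k (E(k) = k + 179 = 179 + k)
x = -102298 (x = (179 - 30) - 102447 = 149 - 102447 = -102298)
w = 53285 (w = -49013 - 1*(-102298) = -49013 + 102298 = 53285)
C = 3*I*√23541 (C = √(-211869) = 3*I*√23541 ≈ 460.29*I)
w - C = 53285 - 3*I*√23541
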